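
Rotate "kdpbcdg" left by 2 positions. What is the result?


Input: "kdpbcdg", rotate left by 2
First 2 characters: "kd"
Remaining characters: "pbcdg"
Concatenate remaining + first: "pbcdg" + "kd" = "pbcdgkd"

pbcdgkd


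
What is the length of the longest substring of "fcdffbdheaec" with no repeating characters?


Input: "fcdffbdheaec"
Sliding window (track last position of each char):
  Position 0 ('f'): window [0,0] length 1 -- new best
  Position 1 ('c'): window [0,1] length 2 -- new best
  Position 2 ('d'): window [0,2] length 3 -- new best
  Position 3 ('f'): repeat (last at 0), move window start to 1
  Position 3 ('f'): window [1,3] length 3
  Position 4 ('f'): repeat (last at 3), move window start to 4
  Position 4 ('f'): window [4,4] length 1
  Position 5 ('b'): window [4,5] length 2
  Position 6 ('d'): window [4,6] length 3
  Position 7 ('h'): window [4,7] length 4 -- new best
  Position 8 ('e'): window [4,8] length 5 -- new best
  Position 9 ('a'): window [4,9] length 6 -- new best
  Position 10 ('e'): repeat (last at 8), move window start to 9
  Position 10 ('e'): window [9,10] length 2
  Position 11 ('c'): window [9,11] length 3
Longest substring with no repeats: "fbdhea" with length 6

6


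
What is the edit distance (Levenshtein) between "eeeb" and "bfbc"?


Computing edit distance: "eeeb" -> "bfbc"
DP table:
           b    f    b    c
      0    1    2    3    4
  e   1    1    2    3    4
  e   2    2    2    3    4
  e   3    3    3    3    4
  b   4    3    4    3    4
Edit distance = dp[4][4] = 4

4


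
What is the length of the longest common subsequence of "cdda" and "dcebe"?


LCS of "cdda" and "dcebe"
DP table:
           d    c    e    b    e
      0    0    0    0    0    0
  c   0    0    1    1    1    1
  d   0    1    1    1    1    1
  d   0    1    1    1    1    1
  a   0    1    1    1    1    1
LCS length = dp[4][5] = 1

1


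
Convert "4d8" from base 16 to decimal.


Input: "4d8" in base 16
Positional expansion:
  Digit '4' (value 4) x 16^2 = 1024
  Digit 'd' (value 13) x 16^1 = 208
  Digit '8' (value 8) x 16^0 = 8
Sum = 1240

1240


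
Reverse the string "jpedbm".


Input: jpedbm
Reading characters right to left:
  Position 5: 'm'
  Position 4: 'b'
  Position 3: 'd'
  Position 2: 'e'
  Position 1: 'p'
  Position 0: 'j'
Reversed: mbdepj

mbdepj


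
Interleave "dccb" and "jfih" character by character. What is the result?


Interleaving "dccb" and "jfih":
  Position 0: 'd' from first, 'j' from second => "dj"
  Position 1: 'c' from first, 'f' from second => "cf"
  Position 2: 'c' from first, 'i' from second => "ci"
  Position 3: 'b' from first, 'h' from second => "bh"
Result: djcfcibh

djcfcibh


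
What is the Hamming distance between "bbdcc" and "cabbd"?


Comparing "bbdcc" and "cabbd" position by position:
  Position 0: 'b' vs 'c' => differ
  Position 1: 'b' vs 'a' => differ
  Position 2: 'd' vs 'b' => differ
  Position 3: 'c' vs 'b' => differ
  Position 4: 'c' vs 'd' => differ
Total differences (Hamming distance): 5

5


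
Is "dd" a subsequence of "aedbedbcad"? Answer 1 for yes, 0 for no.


Check if "dd" is a subsequence of "aedbedbcad"
Greedy scan:
  Position 0 ('a'): no match needed
  Position 1 ('e'): no match needed
  Position 2 ('d'): matches sub[0] = 'd'
  Position 3 ('b'): no match needed
  Position 4 ('e'): no match needed
  Position 5 ('d'): matches sub[1] = 'd'
  Position 6 ('b'): no match needed
  Position 7 ('c'): no match needed
  Position 8 ('a'): no match needed
  Position 9 ('d'): no match needed
All 2 characters matched => is a subsequence

1


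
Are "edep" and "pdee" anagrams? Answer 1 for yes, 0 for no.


Strings: "edep", "pdee"
Sorted first:  deep
Sorted second: deep
Sorted forms match => anagrams

1


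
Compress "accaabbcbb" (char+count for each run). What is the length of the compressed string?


Input: accaabbcbb
Runs:
  'a' x 1 => "a1"
  'c' x 2 => "c2"
  'a' x 2 => "a2"
  'b' x 2 => "b2"
  'c' x 1 => "c1"
  'b' x 2 => "b2"
Compressed: "a1c2a2b2c1b2"
Compressed length: 12

12


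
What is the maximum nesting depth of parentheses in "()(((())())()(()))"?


Input: "()(((())())()(()))"
Tracking depth:
  Position 0 '(': depth becomes 1
  Position 1 ')': depth becomes 0
  Position 2 '(': depth becomes 1
  Position 3 '(': depth becomes 2
  Position 4 '(': depth becomes 3
  Position 5 '(': depth becomes 4
  Position 6 ')': depth becomes 3
  Position 7 ')': depth becomes 2
  Position 8 '(': depth becomes 3
  Position 9 ')': depth becomes 2
  Position 10 ')': depth becomes 1
  Position 11 '(': depth becomes 2
  Position 12 ')': depth becomes 1
  Position 13 '(': depth becomes 2
  Position 14 '(': depth becomes 3
  Position 15 ')': depth becomes 2
  Position 16 ')': depth becomes 1
  Position 17 ')': depth becomes 0
Maximum depth reached: 4

4


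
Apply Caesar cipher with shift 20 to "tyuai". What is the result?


Caesar cipher: shift "tyuai" by 20
  't' (pos 19) + 20 = pos 13 = 'n'
  'y' (pos 24) + 20 = pos 18 = 's'
  'u' (pos 20) + 20 = pos 14 = 'o'
  'a' (pos 0) + 20 = pos 20 = 'u'
  'i' (pos 8) + 20 = pos 2 = 'c'
Result: nsouc

nsouc


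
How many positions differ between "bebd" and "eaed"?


Comparing "bebd" and "eaed" position by position:
  Position 0: 'b' vs 'e' => DIFFER
  Position 1: 'e' vs 'a' => DIFFER
  Position 2: 'b' vs 'e' => DIFFER
  Position 3: 'd' vs 'd' => same
Positions that differ: 3

3


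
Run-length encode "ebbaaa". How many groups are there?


Input: ebbaaa
Scanning for consecutive runs:
  Group 1: 'e' x 1 (positions 0-0)
  Group 2: 'b' x 2 (positions 1-2)
  Group 3: 'a' x 3 (positions 3-5)
Total groups: 3

3


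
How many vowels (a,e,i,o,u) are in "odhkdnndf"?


Input: odhkdnndf
Checking each character:
  'o' at position 0: vowel (running total: 1)
  'd' at position 1: consonant
  'h' at position 2: consonant
  'k' at position 3: consonant
  'd' at position 4: consonant
  'n' at position 5: consonant
  'n' at position 6: consonant
  'd' at position 7: consonant
  'f' at position 8: consonant
Total vowels: 1

1


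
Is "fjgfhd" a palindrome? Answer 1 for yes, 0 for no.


Input: fjgfhd
Reversed: dhfgjf
  Compare pos 0 ('f') with pos 5 ('d'): MISMATCH
  Compare pos 1 ('j') with pos 4 ('h'): MISMATCH
  Compare pos 2 ('g') with pos 3 ('f'): MISMATCH
Result: not a palindrome

0


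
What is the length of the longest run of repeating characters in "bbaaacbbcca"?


Input: "bbaaacbbcca"
Scanning for longest run:
  Position 1 ('b'): continues run of 'b', length=2
  Position 2 ('a'): new char, reset run to 1
  Position 3 ('a'): continues run of 'a', length=2
  Position 4 ('a'): continues run of 'a', length=3
  Position 5 ('c'): new char, reset run to 1
  Position 6 ('b'): new char, reset run to 1
  Position 7 ('b'): continues run of 'b', length=2
  Position 8 ('c'): new char, reset run to 1
  Position 9 ('c'): continues run of 'c', length=2
  Position 10 ('a'): new char, reset run to 1
Longest run: 'a' with length 3

3


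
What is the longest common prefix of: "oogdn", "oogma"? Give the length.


Words: oogdn, oogma
  Position 0: all 'o' => match
  Position 1: all 'o' => match
  Position 2: all 'g' => match
  Position 3: ('d', 'm') => mismatch, stop
LCP = "oog" (length 3)

3


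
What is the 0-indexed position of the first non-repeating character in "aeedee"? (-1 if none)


Input: aeedee
Character frequencies:
  'a': 1
  'd': 1
  'e': 4
Scanning left to right for freq == 1:
  Position 0 ('a'): unique! => answer = 0

0


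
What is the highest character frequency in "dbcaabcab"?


Input: dbcaabcab
Character counts:
  'a': 3
  'b': 3
  'c': 2
  'd': 1
Maximum frequency: 3

3


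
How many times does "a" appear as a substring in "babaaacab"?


Searching for "a" in "babaaacab"
Scanning each position:
  Position 0: "b" => no
  Position 1: "a" => MATCH
  Position 2: "b" => no
  Position 3: "a" => MATCH
  Position 4: "a" => MATCH
  Position 5: "a" => MATCH
  Position 6: "c" => no
  Position 7: "a" => MATCH
  Position 8: "b" => no
Total occurrences: 5

5


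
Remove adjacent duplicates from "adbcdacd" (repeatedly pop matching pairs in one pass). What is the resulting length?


Input: adbcdacd
Stack-based adjacent duplicate removal:
  Read 'a': push. Stack: a
  Read 'd': push. Stack: ad
  Read 'b': push. Stack: adb
  Read 'c': push. Stack: adbc
  Read 'd': push. Stack: adbcd
  Read 'a': push. Stack: adbcda
  Read 'c': push. Stack: adbcdac
  Read 'd': push. Stack: adbcdacd
Final stack: "adbcdacd" (length 8)

8


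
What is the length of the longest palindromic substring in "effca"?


Input: "effca"
Checking substrings for palindromes:
  [1:3] "ff" (len 2) => palindrome
Longest palindromic substring: "ff" with length 2

2


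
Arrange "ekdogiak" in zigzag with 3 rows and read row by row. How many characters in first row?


Zigzag "ekdogiak" into 3 rows:
Placing characters:
  'e' => row 0
  'k' => row 1
  'd' => row 2
  'o' => row 1
  'g' => row 0
  'i' => row 1
  'a' => row 2
  'k' => row 1
Rows:
  Row 0: "eg"
  Row 1: "koik"
  Row 2: "da"
First row length: 2

2


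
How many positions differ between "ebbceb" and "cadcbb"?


Comparing "ebbceb" and "cadcbb" position by position:
  Position 0: 'e' vs 'c' => DIFFER
  Position 1: 'b' vs 'a' => DIFFER
  Position 2: 'b' vs 'd' => DIFFER
  Position 3: 'c' vs 'c' => same
  Position 4: 'e' vs 'b' => DIFFER
  Position 5: 'b' vs 'b' => same
Positions that differ: 4

4


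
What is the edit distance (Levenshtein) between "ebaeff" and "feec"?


Computing edit distance: "ebaeff" -> "feec"
DP table:
           f    e    e    c
      0    1    2    3    4
  e   1    1    1    2    3
  b   2    2    2    2    3
  a   3    3    3    3    3
  e   4    4    3    3    4
  f   5    4    4    4    4
  f   6    5    5    5    5
Edit distance = dp[6][4] = 5

5


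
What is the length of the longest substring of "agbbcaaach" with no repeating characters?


Input: "agbbcaaach"
Sliding window (track last position of each char):
  Position 0 ('a'): window [0,0] length 1 -- new best
  Position 1 ('g'): window [0,1] length 2 -- new best
  Position 2 ('b'): window [0,2] length 3 -- new best
  Position 3 ('b'): repeat (last at 2), move window start to 3
  Position 3 ('b'): window [3,3] length 1
  Position 4 ('c'): window [3,4] length 2
  Position 5 ('a'): window [3,5] length 3
  Position 6 ('a'): repeat (last at 5), move window start to 6
  Position 6 ('a'): window [6,6] length 1
  Position 7 ('a'): repeat (last at 6), move window start to 7
  Position 7 ('a'): window [7,7] length 1
  Position 8 ('c'): window [7,8] length 2
  Position 9 ('h'): window [7,9] length 3
Longest substring with no repeats: "agb" with length 3

3


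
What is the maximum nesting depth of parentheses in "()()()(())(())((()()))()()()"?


Input: "()()()(())(())((()()))()()()"
Tracking depth:
  Position 0 '(': depth becomes 1
  Position 1 ')': depth becomes 0
  Position 2 '(': depth becomes 1
  Position 3 ')': depth becomes 0
  Position 4 '(': depth becomes 1
  Position 5 ')': depth becomes 0
  Position 6 '(': depth becomes 1
  Position 7 '(': depth becomes 2
  Position 8 ')': depth becomes 1
  Position 9 ')': depth becomes 0
  Position 10 '(': depth becomes 1
  Position 11 '(': depth becomes 2
  Position 12 ')': depth becomes 1
  Position 13 ')': depth becomes 0
  Position 14 '(': depth becomes 1
  Position 15 '(': depth becomes 2
  Position 16 '(': depth becomes 3
  Position 17 ')': depth becomes 2
  Position 18 '(': depth becomes 3
  Position 19 ')': depth becomes 2
  Position 20 ')': depth becomes 1
  Position 21 ')': depth becomes 0
  Position 22 '(': depth becomes 1
  Position 23 ')': depth becomes 0
  Position 24 '(': depth becomes 1
  Position 25 ')': depth becomes 0
  Position 26 '(': depth becomes 1
  Position 27 ')': depth becomes 0
Maximum depth reached: 3

3


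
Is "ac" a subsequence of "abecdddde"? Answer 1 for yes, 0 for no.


Check if "ac" is a subsequence of "abecdddde"
Greedy scan:
  Position 0 ('a'): matches sub[0] = 'a'
  Position 1 ('b'): no match needed
  Position 2 ('e'): no match needed
  Position 3 ('c'): matches sub[1] = 'c'
  Position 4 ('d'): no match needed
  Position 5 ('d'): no match needed
  Position 6 ('d'): no match needed
  Position 7 ('d'): no match needed
  Position 8 ('e'): no match needed
All 2 characters matched => is a subsequence

1


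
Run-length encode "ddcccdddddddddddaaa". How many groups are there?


Input: ddcccdddddddddddaaa
Scanning for consecutive runs:
  Group 1: 'd' x 2 (positions 0-1)
  Group 2: 'c' x 3 (positions 2-4)
  Group 3: 'd' x 11 (positions 5-15)
  Group 4: 'a' x 3 (positions 16-18)
Total groups: 4

4


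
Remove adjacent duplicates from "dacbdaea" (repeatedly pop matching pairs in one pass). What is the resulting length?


Input: dacbdaea
Stack-based adjacent duplicate removal:
  Read 'd': push. Stack: d
  Read 'a': push. Stack: da
  Read 'c': push. Stack: dac
  Read 'b': push. Stack: dacb
  Read 'd': push. Stack: dacbd
  Read 'a': push. Stack: dacbda
  Read 'e': push. Stack: dacbdae
  Read 'a': push. Stack: dacbdaea
Final stack: "dacbdaea" (length 8)

8


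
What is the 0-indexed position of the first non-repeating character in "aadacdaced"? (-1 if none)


Input: aadacdaced
Character frequencies:
  'a': 4
  'c': 2
  'd': 3
  'e': 1
Scanning left to right for freq == 1:
  Position 0 ('a'): freq=4, skip
  Position 1 ('a'): freq=4, skip
  Position 2 ('d'): freq=3, skip
  Position 3 ('a'): freq=4, skip
  Position 4 ('c'): freq=2, skip
  Position 5 ('d'): freq=3, skip
  Position 6 ('a'): freq=4, skip
  Position 7 ('c'): freq=2, skip
  Position 8 ('e'): unique! => answer = 8

8


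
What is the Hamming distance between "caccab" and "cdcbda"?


Comparing "caccab" and "cdcbda" position by position:
  Position 0: 'c' vs 'c' => same
  Position 1: 'a' vs 'd' => differ
  Position 2: 'c' vs 'c' => same
  Position 3: 'c' vs 'b' => differ
  Position 4: 'a' vs 'd' => differ
  Position 5: 'b' vs 'a' => differ
Total differences (Hamming distance): 4

4


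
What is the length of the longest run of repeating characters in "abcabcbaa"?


Input: "abcabcbaa"
Scanning for longest run:
  Position 1 ('b'): new char, reset run to 1
  Position 2 ('c'): new char, reset run to 1
  Position 3 ('a'): new char, reset run to 1
  Position 4 ('b'): new char, reset run to 1
  Position 5 ('c'): new char, reset run to 1
  Position 6 ('b'): new char, reset run to 1
  Position 7 ('a'): new char, reset run to 1
  Position 8 ('a'): continues run of 'a', length=2
Longest run: 'a' with length 2

2


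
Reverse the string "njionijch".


Input: njionijch
Reading characters right to left:
  Position 8: 'h'
  Position 7: 'c'
  Position 6: 'j'
  Position 5: 'i'
  Position 4: 'n'
  Position 3: 'o'
  Position 2: 'i'
  Position 1: 'j'
  Position 0: 'n'
Reversed: hcjinoijn

hcjinoijn


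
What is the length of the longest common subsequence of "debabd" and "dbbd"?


LCS of "debabd" and "dbbd"
DP table:
           d    b    b    d
      0    0    0    0    0
  d   0    1    1    1    1
  e   0    1    1    1    1
  b   0    1    2    2    2
  a   0    1    2    2    2
  b   0    1    2    3    3
  d   0    1    2    3    4
LCS length = dp[6][4] = 4

4


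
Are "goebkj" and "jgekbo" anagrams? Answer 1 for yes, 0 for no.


Strings: "goebkj", "jgekbo"
Sorted first:  begjko
Sorted second: begjko
Sorted forms match => anagrams

1


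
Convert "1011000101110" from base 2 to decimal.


Input: "1011000101110" in base 2
Positional expansion:
  Digit '1' (value 1) x 2^12 = 4096
  Digit '0' (value 0) x 2^11 = 0
  Digit '1' (value 1) x 2^10 = 1024
  Digit '1' (value 1) x 2^9 = 512
  Digit '0' (value 0) x 2^8 = 0
  Digit '0' (value 0) x 2^7 = 0
  Digit '0' (value 0) x 2^6 = 0
  Digit '1' (value 1) x 2^5 = 32
  Digit '0' (value 0) x 2^4 = 0
  Digit '1' (value 1) x 2^3 = 8
  Digit '1' (value 1) x 2^2 = 4
  Digit '1' (value 1) x 2^1 = 2
  Digit '0' (value 0) x 2^0 = 0
Sum = 5678

5678


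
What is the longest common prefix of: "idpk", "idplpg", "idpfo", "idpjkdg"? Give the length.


Words: idpk, idplpg, idpfo, idpjkdg
  Position 0: all 'i' => match
  Position 1: all 'd' => match
  Position 2: all 'p' => match
  Position 3: ('k', 'l', 'f', 'j') => mismatch, stop
LCP = "idp" (length 3)

3


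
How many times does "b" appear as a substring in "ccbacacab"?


Searching for "b" in "ccbacacab"
Scanning each position:
  Position 0: "c" => no
  Position 1: "c" => no
  Position 2: "b" => MATCH
  Position 3: "a" => no
  Position 4: "c" => no
  Position 5: "a" => no
  Position 6: "c" => no
  Position 7: "a" => no
  Position 8: "b" => MATCH
Total occurrences: 2

2


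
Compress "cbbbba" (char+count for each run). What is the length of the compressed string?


Input: cbbbba
Runs:
  'c' x 1 => "c1"
  'b' x 4 => "b4"
  'a' x 1 => "a1"
Compressed: "c1b4a1"
Compressed length: 6

6


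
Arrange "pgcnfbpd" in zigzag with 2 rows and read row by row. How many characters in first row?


Zigzag "pgcnfbpd" into 2 rows:
Placing characters:
  'p' => row 0
  'g' => row 1
  'c' => row 0
  'n' => row 1
  'f' => row 0
  'b' => row 1
  'p' => row 0
  'd' => row 1
Rows:
  Row 0: "pcfp"
  Row 1: "gnbd"
First row length: 4

4


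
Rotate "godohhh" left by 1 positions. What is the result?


Input: "godohhh", rotate left by 1
First 1 characters: "g"
Remaining characters: "odohhh"
Concatenate remaining + first: "odohhh" + "g" = "odohhhg"

odohhhg


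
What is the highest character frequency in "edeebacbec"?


Input: edeebacbec
Character counts:
  'a': 1
  'b': 2
  'c': 2
  'd': 1
  'e': 4
Maximum frequency: 4

4


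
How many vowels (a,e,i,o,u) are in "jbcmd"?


Input: jbcmd
Checking each character:
  'j' at position 0: consonant
  'b' at position 1: consonant
  'c' at position 2: consonant
  'm' at position 3: consonant
  'd' at position 4: consonant
Total vowels: 0

0


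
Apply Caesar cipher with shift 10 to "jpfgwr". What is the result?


Caesar cipher: shift "jpfgwr" by 10
  'j' (pos 9) + 10 = pos 19 = 't'
  'p' (pos 15) + 10 = pos 25 = 'z'
  'f' (pos 5) + 10 = pos 15 = 'p'
  'g' (pos 6) + 10 = pos 16 = 'q'
  'w' (pos 22) + 10 = pos 6 = 'g'
  'r' (pos 17) + 10 = pos 1 = 'b'
Result: tzpqgb

tzpqgb


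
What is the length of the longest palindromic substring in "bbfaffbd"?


Input: "bbfaffbd"
Checking substrings for palindromes:
  [2:5] "faf" (len 3) => palindrome
  [0:2] "bb" (len 2) => palindrome
  [4:6] "ff" (len 2) => palindrome
Longest palindromic substring: "faf" with length 3

3


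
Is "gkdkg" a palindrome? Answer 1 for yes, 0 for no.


Input: gkdkg
Reversed: gkdkg
  Compare pos 0 ('g') with pos 4 ('g'): match
  Compare pos 1 ('k') with pos 3 ('k'): match
Result: palindrome

1


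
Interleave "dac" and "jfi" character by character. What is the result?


Interleaving "dac" and "jfi":
  Position 0: 'd' from first, 'j' from second => "dj"
  Position 1: 'a' from first, 'f' from second => "af"
  Position 2: 'c' from first, 'i' from second => "ci"
Result: djafci

djafci


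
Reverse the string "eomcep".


Input: eomcep
Reading characters right to left:
  Position 5: 'p'
  Position 4: 'e'
  Position 3: 'c'
  Position 2: 'm'
  Position 1: 'o'
  Position 0: 'e'
Reversed: pecmoe

pecmoe


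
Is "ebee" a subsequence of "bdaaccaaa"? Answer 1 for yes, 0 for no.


Check if "ebee" is a subsequence of "bdaaccaaa"
Greedy scan:
  Position 0 ('b'): no match needed
  Position 1 ('d'): no match needed
  Position 2 ('a'): no match needed
  Position 3 ('a'): no match needed
  Position 4 ('c'): no match needed
  Position 5 ('c'): no match needed
  Position 6 ('a'): no match needed
  Position 7 ('a'): no match needed
  Position 8 ('a'): no match needed
Only matched 0/4 characters => not a subsequence

0


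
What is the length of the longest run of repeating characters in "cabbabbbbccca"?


Input: "cabbabbbbccca"
Scanning for longest run:
  Position 1 ('a'): new char, reset run to 1
  Position 2 ('b'): new char, reset run to 1
  Position 3 ('b'): continues run of 'b', length=2
  Position 4 ('a'): new char, reset run to 1
  Position 5 ('b'): new char, reset run to 1
  Position 6 ('b'): continues run of 'b', length=2
  Position 7 ('b'): continues run of 'b', length=3
  Position 8 ('b'): continues run of 'b', length=4
  Position 9 ('c'): new char, reset run to 1
  Position 10 ('c'): continues run of 'c', length=2
  Position 11 ('c'): continues run of 'c', length=3
  Position 12 ('a'): new char, reset run to 1
Longest run: 'b' with length 4

4


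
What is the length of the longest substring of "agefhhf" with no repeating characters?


Input: "agefhhf"
Sliding window (track last position of each char):
  Position 0 ('a'): window [0,0] length 1 -- new best
  Position 1 ('g'): window [0,1] length 2 -- new best
  Position 2 ('e'): window [0,2] length 3 -- new best
  Position 3 ('f'): window [0,3] length 4 -- new best
  Position 4 ('h'): window [0,4] length 5 -- new best
  Position 5 ('h'): repeat (last at 4), move window start to 5
  Position 5 ('h'): window [5,5] length 1
  Position 6 ('f'): window [5,6] length 2
Longest substring with no repeats: "agefh" with length 5

5


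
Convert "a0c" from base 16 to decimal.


Input: "a0c" in base 16
Positional expansion:
  Digit 'a' (value 10) x 16^2 = 2560
  Digit '0' (value 0) x 16^1 = 0
  Digit 'c' (value 12) x 16^0 = 12
Sum = 2572

2572


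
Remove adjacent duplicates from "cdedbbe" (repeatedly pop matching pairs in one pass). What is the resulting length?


Input: cdedbbe
Stack-based adjacent duplicate removal:
  Read 'c': push. Stack: c
  Read 'd': push. Stack: cd
  Read 'e': push. Stack: cde
  Read 'd': push. Stack: cded
  Read 'b': push. Stack: cdedb
  Read 'b': matches stack top 'b' => pop. Stack: cded
  Read 'e': push. Stack: cdede
Final stack: "cdede" (length 5)

5


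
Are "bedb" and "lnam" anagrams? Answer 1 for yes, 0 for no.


Strings: "bedb", "lnam"
Sorted first:  bbde
Sorted second: almn
Differ at position 0: 'b' vs 'a' => not anagrams

0


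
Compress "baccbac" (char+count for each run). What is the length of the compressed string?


Input: baccbac
Runs:
  'b' x 1 => "b1"
  'a' x 1 => "a1"
  'c' x 2 => "c2"
  'b' x 1 => "b1"
  'a' x 1 => "a1"
  'c' x 1 => "c1"
Compressed: "b1a1c2b1a1c1"
Compressed length: 12

12


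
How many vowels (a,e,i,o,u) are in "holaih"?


Input: holaih
Checking each character:
  'h' at position 0: consonant
  'o' at position 1: vowel (running total: 1)
  'l' at position 2: consonant
  'a' at position 3: vowel (running total: 2)
  'i' at position 4: vowel (running total: 3)
  'h' at position 5: consonant
Total vowels: 3

3


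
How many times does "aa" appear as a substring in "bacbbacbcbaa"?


Searching for "aa" in "bacbbacbcbaa"
Scanning each position:
  Position 0: "ba" => no
  Position 1: "ac" => no
  Position 2: "cb" => no
  Position 3: "bb" => no
  Position 4: "ba" => no
  Position 5: "ac" => no
  Position 6: "cb" => no
  Position 7: "bc" => no
  Position 8: "cb" => no
  Position 9: "ba" => no
  Position 10: "aa" => MATCH
Total occurrences: 1

1


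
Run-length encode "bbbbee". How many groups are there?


Input: bbbbee
Scanning for consecutive runs:
  Group 1: 'b' x 4 (positions 0-3)
  Group 2: 'e' x 2 (positions 4-5)
Total groups: 2

2


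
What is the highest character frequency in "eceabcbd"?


Input: eceabcbd
Character counts:
  'a': 1
  'b': 2
  'c': 2
  'd': 1
  'e': 2
Maximum frequency: 2

2


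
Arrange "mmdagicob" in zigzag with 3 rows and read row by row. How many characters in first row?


Zigzag "mmdagicob" into 3 rows:
Placing characters:
  'm' => row 0
  'm' => row 1
  'd' => row 2
  'a' => row 1
  'g' => row 0
  'i' => row 1
  'c' => row 2
  'o' => row 1
  'b' => row 0
Rows:
  Row 0: "mgb"
  Row 1: "maio"
  Row 2: "dc"
First row length: 3

3


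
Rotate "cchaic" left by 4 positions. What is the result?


Input: "cchaic", rotate left by 4
First 4 characters: "ccha"
Remaining characters: "ic"
Concatenate remaining + first: "ic" + "ccha" = "icccha"

icccha


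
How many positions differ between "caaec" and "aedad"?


Comparing "caaec" and "aedad" position by position:
  Position 0: 'c' vs 'a' => DIFFER
  Position 1: 'a' vs 'e' => DIFFER
  Position 2: 'a' vs 'd' => DIFFER
  Position 3: 'e' vs 'a' => DIFFER
  Position 4: 'c' vs 'd' => DIFFER
Positions that differ: 5

5


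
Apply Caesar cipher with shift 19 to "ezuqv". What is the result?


Caesar cipher: shift "ezuqv" by 19
  'e' (pos 4) + 19 = pos 23 = 'x'
  'z' (pos 25) + 19 = pos 18 = 's'
  'u' (pos 20) + 19 = pos 13 = 'n'
  'q' (pos 16) + 19 = pos 9 = 'j'
  'v' (pos 21) + 19 = pos 14 = 'o'
Result: xsnjo

xsnjo


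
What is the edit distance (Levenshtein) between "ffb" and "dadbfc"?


Computing edit distance: "ffb" -> "dadbfc"
DP table:
           d    a    d    b    f    c
      0    1    2    3    4    5    6
  f   1    1    2    3    4    4    5
  f   2    2    2    3    4    4    5
  b   3    3    3    3    3    4    5
Edit distance = dp[3][6] = 5

5


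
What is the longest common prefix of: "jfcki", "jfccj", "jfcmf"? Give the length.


Words: jfcki, jfccj, jfcmf
  Position 0: all 'j' => match
  Position 1: all 'f' => match
  Position 2: all 'c' => match
  Position 3: ('k', 'c', 'm') => mismatch, stop
LCP = "jfc" (length 3)

3


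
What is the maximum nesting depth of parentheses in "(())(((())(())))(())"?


Input: "(())(((())(())))(())"
Tracking depth:
  Position 0 '(': depth becomes 1
  Position 1 '(': depth becomes 2
  Position 2 ')': depth becomes 1
  Position 3 ')': depth becomes 0
  Position 4 '(': depth becomes 1
  Position 5 '(': depth becomes 2
  Position 6 '(': depth becomes 3
  Position 7 '(': depth becomes 4
  Position 8 ')': depth becomes 3
  Position 9 ')': depth becomes 2
  Position 10 '(': depth becomes 3
  Position 11 '(': depth becomes 4
  Position 12 ')': depth becomes 3
  Position 13 ')': depth becomes 2
  Position 14 ')': depth becomes 1
  Position 15 ')': depth becomes 0
  Position 16 '(': depth becomes 1
  Position 17 '(': depth becomes 2
  Position 18 ')': depth becomes 1
  Position 19 ')': depth becomes 0
Maximum depth reached: 4

4


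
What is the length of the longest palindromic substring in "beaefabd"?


Input: "beaefabd"
Checking substrings for palindromes:
  [1:4] "eae" (len 3) => palindrome
Longest palindromic substring: "eae" with length 3

3


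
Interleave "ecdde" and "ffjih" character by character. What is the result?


Interleaving "ecdde" and "ffjih":
  Position 0: 'e' from first, 'f' from second => "ef"
  Position 1: 'c' from first, 'f' from second => "cf"
  Position 2: 'd' from first, 'j' from second => "dj"
  Position 3: 'd' from first, 'i' from second => "di"
  Position 4: 'e' from first, 'h' from second => "eh"
Result: efcfdjdieh

efcfdjdieh


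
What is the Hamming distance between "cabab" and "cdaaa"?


Comparing "cabab" and "cdaaa" position by position:
  Position 0: 'c' vs 'c' => same
  Position 1: 'a' vs 'd' => differ
  Position 2: 'b' vs 'a' => differ
  Position 3: 'a' vs 'a' => same
  Position 4: 'b' vs 'a' => differ
Total differences (Hamming distance): 3

3


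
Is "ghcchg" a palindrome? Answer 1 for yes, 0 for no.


Input: ghcchg
Reversed: ghcchg
  Compare pos 0 ('g') with pos 5 ('g'): match
  Compare pos 1 ('h') with pos 4 ('h'): match
  Compare pos 2 ('c') with pos 3 ('c'): match
Result: palindrome

1


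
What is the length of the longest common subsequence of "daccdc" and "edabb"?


LCS of "daccdc" and "edabb"
DP table:
           e    d    a    b    b
      0    0    0    0    0    0
  d   0    0    1    1    1    1
  a   0    0    1    2    2    2
  c   0    0    1    2    2    2
  c   0    0    1    2    2    2
  d   0    0    1    2    2    2
  c   0    0    1    2    2    2
LCS length = dp[6][5] = 2

2


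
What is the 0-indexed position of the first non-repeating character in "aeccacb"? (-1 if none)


Input: aeccacb
Character frequencies:
  'a': 2
  'b': 1
  'c': 3
  'e': 1
Scanning left to right for freq == 1:
  Position 0 ('a'): freq=2, skip
  Position 1 ('e'): unique! => answer = 1

1


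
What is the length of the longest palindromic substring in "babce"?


Input: "babce"
Checking substrings for palindromes:
  [0:3] "bab" (len 3) => palindrome
Longest palindromic substring: "bab" with length 3

3


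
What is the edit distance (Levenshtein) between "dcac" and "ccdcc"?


Computing edit distance: "dcac" -> "ccdcc"
DP table:
           c    c    d    c    c
      0    1    2    3    4    5
  d   1    1    2    2    3    4
  c   2    1    1    2    2    3
  a   3    2    2    2    3    3
  c   4    3    2    3    2    3
Edit distance = dp[4][5] = 3

3


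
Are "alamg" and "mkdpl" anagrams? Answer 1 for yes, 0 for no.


Strings: "alamg", "mkdpl"
Sorted first:  aaglm
Sorted second: dklmp
Differ at position 0: 'a' vs 'd' => not anagrams

0


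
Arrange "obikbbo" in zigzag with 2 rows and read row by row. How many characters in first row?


Zigzag "obikbbo" into 2 rows:
Placing characters:
  'o' => row 0
  'b' => row 1
  'i' => row 0
  'k' => row 1
  'b' => row 0
  'b' => row 1
  'o' => row 0
Rows:
  Row 0: "oibo"
  Row 1: "bkb"
First row length: 4

4


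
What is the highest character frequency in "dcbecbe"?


Input: dcbecbe
Character counts:
  'b': 2
  'c': 2
  'd': 1
  'e': 2
Maximum frequency: 2

2


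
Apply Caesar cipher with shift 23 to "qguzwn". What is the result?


Caesar cipher: shift "qguzwn" by 23
  'q' (pos 16) + 23 = pos 13 = 'n'
  'g' (pos 6) + 23 = pos 3 = 'd'
  'u' (pos 20) + 23 = pos 17 = 'r'
  'z' (pos 25) + 23 = pos 22 = 'w'
  'w' (pos 22) + 23 = pos 19 = 't'
  'n' (pos 13) + 23 = pos 10 = 'k'
Result: ndrwtk

ndrwtk


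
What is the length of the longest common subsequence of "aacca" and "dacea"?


LCS of "aacca" and "dacea"
DP table:
           d    a    c    e    a
      0    0    0    0    0    0
  a   0    0    1    1    1    1
  a   0    0    1    1    1    2
  c   0    0    1    2    2    2
  c   0    0    1    2    2    2
  a   0    0    1    2    2    3
LCS length = dp[5][5] = 3

3


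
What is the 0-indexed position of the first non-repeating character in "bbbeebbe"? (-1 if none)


Input: bbbeebbe
Character frequencies:
  'b': 5
  'e': 3
Scanning left to right for freq == 1:
  Position 0 ('b'): freq=5, skip
  Position 1 ('b'): freq=5, skip
  Position 2 ('b'): freq=5, skip
  Position 3 ('e'): freq=3, skip
  Position 4 ('e'): freq=3, skip
  Position 5 ('b'): freq=5, skip
  Position 6 ('b'): freq=5, skip
  Position 7 ('e'): freq=3, skip
  No unique character found => answer = -1

-1


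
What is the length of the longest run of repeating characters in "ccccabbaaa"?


Input: "ccccabbaaa"
Scanning for longest run:
  Position 1 ('c'): continues run of 'c', length=2
  Position 2 ('c'): continues run of 'c', length=3
  Position 3 ('c'): continues run of 'c', length=4
  Position 4 ('a'): new char, reset run to 1
  Position 5 ('b'): new char, reset run to 1
  Position 6 ('b'): continues run of 'b', length=2
  Position 7 ('a'): new char, reset run to 1
  Position 8 ('a'): continues run of 'a', length=2
  Position 9 ('a'): continues run of 'a', length=3
Longest run: 'c' with length 4

4


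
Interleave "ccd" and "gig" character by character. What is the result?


Interleaving "ccd" and "gig":
  Position 0: 'c' from first, 'g' from second => "cg"
  Position 1: 'c' from first, 'i' from second => "ci"
  Position 2: 'd' from first, 'g' from second => "dg"
Result: cgcidg

cgcidg


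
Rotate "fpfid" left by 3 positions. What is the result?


Input: "fpfid", rotate left by 3
First 3 characters: "fpf"
Remaining characters: "id"
Concatenate remaining + first: "id" + "fpf" = "idfpf"

idfpf


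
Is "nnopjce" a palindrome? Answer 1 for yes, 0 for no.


Input: nnopjce
Reversed: ecjponn
  Compare pos 0 ('n') with pos 6 ('e'): MISMATCH
  Compare pos 1 ('n') with pos 5 ('c'): MISMATCH
  Compare pos 2 ('o') with pos 4 ('j'): MISMATCH
Result: not a palindrome

0


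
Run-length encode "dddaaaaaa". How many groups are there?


Input: dddaaaaaa
Scanning for consecutive runs:
  Group 1: 'd' x 3 (positions 0-2)
  Group 2: 'a' x 6 (positions 3-8)
Total groups: 2

2


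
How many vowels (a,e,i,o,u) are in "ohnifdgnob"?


Input: ohnifdgnob
Checking each character:
  'o' at position 0: vowel (running total: 1)
  'h' at position 1: consonant
  'n' at position 2: consonant
  'i' at position 3: vowel (running total: 2)
  'f' at position 4: consonant
  'd' at position 5: consonant
  'g' at position 6: consonant
  'n' at position 7: consonant
  'o' at position 8: vowel (running total: 3)
  'b' at position 9: consonant
Total vowels: 3

3


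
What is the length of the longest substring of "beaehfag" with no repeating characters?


Input: "beaehfag"
Sliding window (track last position of each char):
  Position 0 ('b'): window [0,0] length 1 -- new best
  Position 1 ('e'): window [0,1] length 2 -- new best
  Position 2 ('a'): window [0,2] length 3 -- new best
  Position 3 ('e'): repeat (last at 1), move window start to 2
  Position 3 ('e'): window [2,3] length 2
  Position 4 ('h'): window [2,4] length 3
  Position 5 ('f'): window [2,5] length 4 -- new best
  Position 6 ('a'): repeat (last at 2), move window start to 3
  Position 6 ('a'): window [3,6] length 4
  Position 7 ('g'): window [3,7] length 5 -- new best
Longest substring with no repeats: "ehfag" with length 5

5


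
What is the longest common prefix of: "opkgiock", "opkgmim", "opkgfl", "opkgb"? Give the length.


Words: opkgiock, opkgmim, opkgfl, opkgb
  Position 0: all 'o' => match
  Position 1: all 'p' => match
  Position 2: all 'k' => match
  Position 3: all 'g' => match
  Position 4: ('i', 'm', 'f', 'b') => mismatch, stop
LCP = "opkg" (length 4)

4


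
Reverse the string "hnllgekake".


Input: hnllgekake
Reading characters right to left:
  Position 9: 'e'
  Position 8: 'k'
  Position 7: 'a'
  Position 6: 'k'
  Position 5: 'e'
  Position 4: 'g'
  Position 3: 'l'
  Position 2: 'l'
  Position 1: 'n'
  Position 0: 'h'
Reversed: ekakegllnh

ekakegllnh


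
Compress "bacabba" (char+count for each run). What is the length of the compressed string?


Input: bacabba
Runs:
  'b' x 1 => "b1"
  'a' x 1 => "a1"
  'c' x 1 => "c1"
  'a' x 1 => "a1"
  'b' x 2 => "b2"
  'a' x 1 => "a1"
Compressed: "b1a1c1a1b2a1"
Compressed length: 12

12


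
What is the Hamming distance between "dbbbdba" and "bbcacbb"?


Comparing "dbbbdba" and "bbcacbb" position by position:
  Position 0: 'd' vs 'b' => differ
  Position 1: 'b' vs 'b' => same
  Position 2: 'b' vs 'c' => differ
  Position 3: 'b' vs 'a' => differ
  Position 4: 'd' vs 'c' => differ
  Position 5: 'b' vs 'b' => same
  Position 6: 'a' vs 'b' => differ
Total differences (Hamming distance): 5

5


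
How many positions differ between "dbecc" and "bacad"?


Comparing "dbecc" and "bacad" position by position:
  Position 0: 'd' vs 'b' => DIFFER
  Position 1: 'b' vs 'a' => DIFFER
  Position 2: 'e' vs 'c' => DIFFER
  Position 3: 'c' vs 'a' => DIFFER
  Position 4: 'c' vs 'd' => DIFFER
Positions that differ: 5

5


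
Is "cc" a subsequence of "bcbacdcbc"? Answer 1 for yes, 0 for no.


Check if "cc" is a subsequence of "bcbacdcbc"
Greedy scan:
  Position 0 ('b'): no match needed
  Position 1 ('c'): matches sub[0] = 'c'
  Position 2 ('b'): no match needed
  Position 3 ('a'): no match needed
  Position 4 ('c'): matches sub[1] = 'c'
  Position 5 ('d'): no match needed
  Position 6 ('c'): no match needed
  Position 7 ('b'): no match needed
  Position 8 ('c'): no match needed
All 2 characters matched => is a subsequence

1


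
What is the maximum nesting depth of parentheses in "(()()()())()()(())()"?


Input: "(()()()())()()(())()"
Tracking depth:
  Position 0 '(': depth becomes 1
  Position 1 '(': depth becomes 2
  Position 2 ')': depth becomes 1
  Position 3 '(': depth becomes 2
  Position 4 ')': depth becomes 1
  Position 5 '(': depth becomes 2
  Position 6 ')': depth becomes 1
  Position 7 '(': depth becomes 2
  Position 8 ')': depth becomes 1
  Position 9 ')': depth becomes 0
  Position 10 '(': depth becomes 1
  Position 11 ')': depth becomes 0
  Position 12 '(': depth becomes 1
  Position 13 ')': depth becomes 0
  Position 14 '(': depth becomes 1
  Position 15 '(': depth becomes 2
  Position 16 ')': depth becomes 1
  Position 17 ')': depth becomes 0
  Position 18 '(': depth becomes 1
  Position 19 ')': depth becomes 0
Maximum depth reached: 2

2


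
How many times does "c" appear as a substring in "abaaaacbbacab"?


Searching for "c" in "abaaaacbbacab"
Scanning each position:
  Position 0: "a" => no
  Position 1: "b" => no
  Position 2: "a" => no
  Position 3: "a" => no
  Position 4: "a" => no
  Position 5: "a" => no
  Position 6: "c" => MATCH
  Position 7: "b" => no
  Position 8: "b" => no
  Position 9: "a" => no
  Position 10: "c" => MATCH
  Position 11: "a" => no
  Position 12: "b" => no
Total occurrences: 2

2


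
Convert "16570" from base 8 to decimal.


Input: "16570" in base 8
Positional expansion:
  Digit '1' (value 1) x 8^4 = 4096
  Digit '6' (value 6) x 8^3 = 3072
  Digit '5' (value 5) x 8^2 = 320
  Digit '7' (value 7) x 8^1 = 56
  Digit '0' (value 0) x 8^0 = 0
Sum = 7544

7544


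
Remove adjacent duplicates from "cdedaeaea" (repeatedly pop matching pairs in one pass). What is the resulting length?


Input: cdedaeaea
Stack-based adjacent duplicate removal:
  Read 'c': push. Stack: c
  Read 'd': push. Stack: cd
  Read 'e': push. Stack: cde
  Read 'd': push. Stack: cded
  Read 'a': push. Stack: cdeda
  Read 'e': push. Stack: cdedae
  Read 'a': push. Stack: cdedaea
  Read 'e': push. Stack: cdedaeae
  Read 'a': push. Stack: cdedaeaea
Final stack: "cdedaeaea" (length 9)

9


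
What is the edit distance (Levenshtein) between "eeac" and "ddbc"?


Computing edit distance: "eeac" -> "ddbc"
DP table:
           d    d    b    c
      0    1    2    3    4
  e   1    1    2    3    4
  e   2    2    2    3    4
  a   3    3    3    3    4
  c   4    4    4    4    3
Edit distance = dp[4][4] = 3

3


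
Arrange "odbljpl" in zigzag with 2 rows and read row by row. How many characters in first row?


Zigzag "odbljpl" into 2 rows:
Placing characters:
  'o' => row 0
  'd' => row 1
  'b' => row 0
  'l' => row 1
  'j' => row 0
  'p' => row 1
  'l' => row 0
Rows:
  Row 0: "objl"
  Row 1: "dlp"
First row length: 4

4


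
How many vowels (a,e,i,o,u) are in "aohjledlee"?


Input: aohjledlee
Checking each character:
  'a' at position 0: vowel (running total: 1)
  'o' at position 1: vowel (running total: 2)
  'h' at position 2: consonant
  'j' at position 3: consonant
  'l' at position 4: consonant
  'e' at position 5: vowel (running total: 3)
  'd' at position 6: consonant
  'l' at position 7: consonant
  'e' at position 8: vowel (running total: 4)
  'e' at position 9: vowel (running total: 5)
Total vowels: 5

5


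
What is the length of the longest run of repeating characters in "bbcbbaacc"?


Input: "bbcbbaacc"
Scanning for longest run:
  Position 1 ('b'): continues run of 'b', length=2
  Position 2 ('c'): new char, reset run to 1
  Position 3 ('b'): new char, reset run to 1
  Position 4 ('b'): continues run of 'b', length=2
  Position 5 ('a'): new char, reset run to 1
  Position 6 ('a'): continues run of 'a', length=2
  Position 7 ('c'): new char, reset run to 1
  Position 8 ('c'): continues run of 'c', length=2
Longest run: 'b' with length 2

2


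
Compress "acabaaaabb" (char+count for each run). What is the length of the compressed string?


Input: acabaaaabb
Runs:
  'a' x 1 => "a1"
  'c' x 1 => "c1"
  'a' x 1 => "a1"
  'b' x 1 => "b1"
  'a' x 4 => "a4"
  'b' x 2 => "b2"
Compressed: "a1c1a1b1a4b2"
Compressed length: 12

12


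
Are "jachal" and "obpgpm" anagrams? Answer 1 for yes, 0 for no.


Strings: "jachal", "obpgpm"
Sorted first:  aachjl
Sorted second: bgmopp
Differ at position 0: 'a' vs 'b' => not anagrams

0


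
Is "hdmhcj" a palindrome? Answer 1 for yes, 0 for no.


Input: hdmhcj
Reversed: jchmdh
  Compare pos 0 ('h') with pos 5 ('j'): MISMATCH
  Compare pos 1 ('d') with pos 4 ('c'): MISMATCH
  Compare pos 2 ('m') with pos 3 ('h'): MISMATCH
Result: not a palindrome

0
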